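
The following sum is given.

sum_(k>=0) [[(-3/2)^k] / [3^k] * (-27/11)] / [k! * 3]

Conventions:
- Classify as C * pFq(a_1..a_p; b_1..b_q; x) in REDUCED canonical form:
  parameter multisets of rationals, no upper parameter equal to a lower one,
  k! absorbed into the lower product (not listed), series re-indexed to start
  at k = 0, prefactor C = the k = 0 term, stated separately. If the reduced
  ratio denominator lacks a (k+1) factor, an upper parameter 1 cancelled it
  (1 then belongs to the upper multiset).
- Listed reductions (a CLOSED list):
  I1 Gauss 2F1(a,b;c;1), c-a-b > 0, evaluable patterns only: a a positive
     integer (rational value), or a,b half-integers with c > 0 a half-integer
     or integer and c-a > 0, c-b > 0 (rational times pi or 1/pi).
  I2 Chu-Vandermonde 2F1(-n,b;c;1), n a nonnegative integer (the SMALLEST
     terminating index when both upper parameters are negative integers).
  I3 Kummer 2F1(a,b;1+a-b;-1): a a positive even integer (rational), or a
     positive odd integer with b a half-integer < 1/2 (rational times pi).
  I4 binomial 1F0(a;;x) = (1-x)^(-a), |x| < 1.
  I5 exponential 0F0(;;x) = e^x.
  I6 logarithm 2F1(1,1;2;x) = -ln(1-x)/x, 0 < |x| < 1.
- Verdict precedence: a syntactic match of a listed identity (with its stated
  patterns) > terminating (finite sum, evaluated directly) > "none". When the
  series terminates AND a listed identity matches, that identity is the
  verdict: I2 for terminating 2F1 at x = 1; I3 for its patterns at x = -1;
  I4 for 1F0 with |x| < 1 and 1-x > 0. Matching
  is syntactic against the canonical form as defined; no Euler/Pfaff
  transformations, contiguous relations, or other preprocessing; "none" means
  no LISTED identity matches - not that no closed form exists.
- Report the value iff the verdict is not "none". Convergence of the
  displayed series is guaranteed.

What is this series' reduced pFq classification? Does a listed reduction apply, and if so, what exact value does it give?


Reduced: x = -1/2, 0F0, upper = {-}, lower = {-}, C = -9/11. Verdict: the exponential series (I5) fires (the 0F0 exponential series at x = -1/2). Exact value: (-9/11) * e^(-1/2).

First insight: with t_0 = -9/11, the two k-th powers (C = -9/11) combine into one argument.
Step ratio: r(k) = (-1/2) * 1 / [(k+1)] - rational; roots negated = parameters, x = (-1/2), C = -9/11.


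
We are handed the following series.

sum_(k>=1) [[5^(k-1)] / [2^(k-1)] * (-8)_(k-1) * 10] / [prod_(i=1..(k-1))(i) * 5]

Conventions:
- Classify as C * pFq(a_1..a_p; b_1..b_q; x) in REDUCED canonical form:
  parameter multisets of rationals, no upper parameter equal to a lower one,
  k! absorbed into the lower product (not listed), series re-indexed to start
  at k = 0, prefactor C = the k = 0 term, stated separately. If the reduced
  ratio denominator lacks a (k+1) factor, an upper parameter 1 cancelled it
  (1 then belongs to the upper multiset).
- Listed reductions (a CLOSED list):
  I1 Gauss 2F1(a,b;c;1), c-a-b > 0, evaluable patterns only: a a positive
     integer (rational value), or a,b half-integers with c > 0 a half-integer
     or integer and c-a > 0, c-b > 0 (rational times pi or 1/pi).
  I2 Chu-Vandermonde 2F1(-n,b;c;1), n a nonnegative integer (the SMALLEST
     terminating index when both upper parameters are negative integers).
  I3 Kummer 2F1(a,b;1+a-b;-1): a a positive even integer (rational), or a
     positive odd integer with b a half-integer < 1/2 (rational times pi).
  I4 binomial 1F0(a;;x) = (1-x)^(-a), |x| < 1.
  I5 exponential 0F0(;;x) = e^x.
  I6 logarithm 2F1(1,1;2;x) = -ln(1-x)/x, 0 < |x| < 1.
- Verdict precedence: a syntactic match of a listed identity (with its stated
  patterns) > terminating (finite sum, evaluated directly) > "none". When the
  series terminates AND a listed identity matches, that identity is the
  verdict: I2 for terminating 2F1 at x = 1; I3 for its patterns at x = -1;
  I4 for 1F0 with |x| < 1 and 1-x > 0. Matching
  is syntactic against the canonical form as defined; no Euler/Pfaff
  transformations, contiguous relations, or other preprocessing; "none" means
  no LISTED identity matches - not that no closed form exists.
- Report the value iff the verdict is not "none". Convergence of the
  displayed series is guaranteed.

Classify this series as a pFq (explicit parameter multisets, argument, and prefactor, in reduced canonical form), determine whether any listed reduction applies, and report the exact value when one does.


Prefactor 2, argument 5/2: 1F0 with upper {-8} over lower {-}. Verdict: terminating at k = 8: the factor (-8)_k kills every later term; summing the 9 survivors is exact. Exact value: 6561/128.

The tell: t_0 = 2 here, and the two k-th powers (C = 2, x = 5/2) combine into one argument.
Ratio: r(k) = (5/2) * (k-8) / [(k+1)] - rational in k, leading ratio (5/2); with t_0 = 2, classification follows.


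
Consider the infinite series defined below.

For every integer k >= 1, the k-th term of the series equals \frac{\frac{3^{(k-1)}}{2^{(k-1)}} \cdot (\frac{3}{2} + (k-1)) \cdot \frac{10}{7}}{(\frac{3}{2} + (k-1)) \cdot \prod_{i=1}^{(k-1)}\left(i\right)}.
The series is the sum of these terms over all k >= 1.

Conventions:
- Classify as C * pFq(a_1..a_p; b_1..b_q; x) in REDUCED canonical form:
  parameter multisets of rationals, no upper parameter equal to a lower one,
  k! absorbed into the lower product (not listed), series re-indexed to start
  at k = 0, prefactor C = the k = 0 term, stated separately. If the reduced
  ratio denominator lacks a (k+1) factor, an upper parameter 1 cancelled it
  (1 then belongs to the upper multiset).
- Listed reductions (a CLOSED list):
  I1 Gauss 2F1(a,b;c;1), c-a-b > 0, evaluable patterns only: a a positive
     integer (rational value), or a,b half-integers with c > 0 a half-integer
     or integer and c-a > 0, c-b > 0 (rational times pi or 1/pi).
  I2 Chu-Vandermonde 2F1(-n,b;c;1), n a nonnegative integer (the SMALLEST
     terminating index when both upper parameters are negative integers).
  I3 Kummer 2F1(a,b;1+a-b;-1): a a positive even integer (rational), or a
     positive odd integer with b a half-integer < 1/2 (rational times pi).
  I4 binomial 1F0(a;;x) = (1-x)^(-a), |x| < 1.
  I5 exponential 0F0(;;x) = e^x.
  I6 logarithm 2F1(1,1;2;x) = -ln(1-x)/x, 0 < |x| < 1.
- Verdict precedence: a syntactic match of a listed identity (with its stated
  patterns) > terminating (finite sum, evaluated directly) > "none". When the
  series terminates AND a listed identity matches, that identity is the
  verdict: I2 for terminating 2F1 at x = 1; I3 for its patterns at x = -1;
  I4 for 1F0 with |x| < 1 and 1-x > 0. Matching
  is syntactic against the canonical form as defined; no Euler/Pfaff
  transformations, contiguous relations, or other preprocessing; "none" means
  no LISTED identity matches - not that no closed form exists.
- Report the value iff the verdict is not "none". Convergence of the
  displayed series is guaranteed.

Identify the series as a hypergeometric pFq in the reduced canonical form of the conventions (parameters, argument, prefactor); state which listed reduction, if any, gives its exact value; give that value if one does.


Key step: t_0 being \frac{10}{7}, striking the common factor k + 3/2 reduces the term (C = 10/7, x = 3/2).
Step ratio: r(k) = \frac{3}{2} * 1 / [(k+1)] - rational; roots negated = parameters, x = \frac{3}{2}, C = \frac{10}{7}.

x = \frac{3}{2} here; the reduced form reads 0F0, upper {-}, lower {-}, C = \frac{10}{7}. Verdict at x = \frac{3}{2}: the I5 exponential reduction matches (the 0F0 exponential series at x = \frac{3}{2}). Exact value: \frac{10}{7} \cdot e^{\frac{3}{2}}.


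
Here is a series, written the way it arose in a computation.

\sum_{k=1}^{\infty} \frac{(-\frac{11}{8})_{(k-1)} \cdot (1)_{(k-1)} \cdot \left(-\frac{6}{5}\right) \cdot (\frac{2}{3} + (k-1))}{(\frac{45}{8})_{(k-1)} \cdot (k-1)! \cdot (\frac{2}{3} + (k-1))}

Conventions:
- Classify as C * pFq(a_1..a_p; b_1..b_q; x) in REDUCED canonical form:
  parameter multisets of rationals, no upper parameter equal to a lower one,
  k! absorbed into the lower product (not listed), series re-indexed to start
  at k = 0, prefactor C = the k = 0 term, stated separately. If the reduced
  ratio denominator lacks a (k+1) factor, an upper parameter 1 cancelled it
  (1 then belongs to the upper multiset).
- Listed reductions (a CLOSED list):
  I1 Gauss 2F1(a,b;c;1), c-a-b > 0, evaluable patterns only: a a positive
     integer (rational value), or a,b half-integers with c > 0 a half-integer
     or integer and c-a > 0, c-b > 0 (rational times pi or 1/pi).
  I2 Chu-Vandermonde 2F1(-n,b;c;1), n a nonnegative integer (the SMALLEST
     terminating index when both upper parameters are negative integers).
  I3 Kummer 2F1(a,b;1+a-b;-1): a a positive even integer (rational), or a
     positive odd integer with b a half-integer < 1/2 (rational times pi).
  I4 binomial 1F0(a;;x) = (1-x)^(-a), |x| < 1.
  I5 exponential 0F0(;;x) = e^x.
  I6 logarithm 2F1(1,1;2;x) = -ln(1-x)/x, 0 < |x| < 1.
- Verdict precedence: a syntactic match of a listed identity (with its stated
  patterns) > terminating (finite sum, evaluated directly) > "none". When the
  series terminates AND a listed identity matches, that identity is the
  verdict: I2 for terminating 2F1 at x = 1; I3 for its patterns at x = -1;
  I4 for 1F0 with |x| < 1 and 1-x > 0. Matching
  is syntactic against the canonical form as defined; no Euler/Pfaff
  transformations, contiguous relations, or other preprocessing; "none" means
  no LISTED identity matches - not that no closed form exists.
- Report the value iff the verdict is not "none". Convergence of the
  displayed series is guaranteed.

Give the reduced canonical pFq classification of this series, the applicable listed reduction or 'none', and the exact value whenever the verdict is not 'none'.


This is -\frac{6}{5} * 2F1(-\frac{11}{8}, 1; \frac{45}{8}; 1) in reduced canonical form. Verdict: Gauss (I1, integer-parameter pattern) applies (x = 1: the Gamma ratio telescopes since c-a-b = 6 > 0 and a = 1 in Z>0). Value: -\frac{37}{40}.

Key observation: t_0 being -\frac{6}{5}, the factor k + 2/3 cancels (top and bottom), leaving prefactor -6/5.
Term ratio: r(k) = 1 * (k-\frac{11}{8}) (k+1) / [(k+\frac{45}{8}) (k+1)] - poly over poly, x = 1 from leading terms; C = -\frac{6}{5} at k = 0.


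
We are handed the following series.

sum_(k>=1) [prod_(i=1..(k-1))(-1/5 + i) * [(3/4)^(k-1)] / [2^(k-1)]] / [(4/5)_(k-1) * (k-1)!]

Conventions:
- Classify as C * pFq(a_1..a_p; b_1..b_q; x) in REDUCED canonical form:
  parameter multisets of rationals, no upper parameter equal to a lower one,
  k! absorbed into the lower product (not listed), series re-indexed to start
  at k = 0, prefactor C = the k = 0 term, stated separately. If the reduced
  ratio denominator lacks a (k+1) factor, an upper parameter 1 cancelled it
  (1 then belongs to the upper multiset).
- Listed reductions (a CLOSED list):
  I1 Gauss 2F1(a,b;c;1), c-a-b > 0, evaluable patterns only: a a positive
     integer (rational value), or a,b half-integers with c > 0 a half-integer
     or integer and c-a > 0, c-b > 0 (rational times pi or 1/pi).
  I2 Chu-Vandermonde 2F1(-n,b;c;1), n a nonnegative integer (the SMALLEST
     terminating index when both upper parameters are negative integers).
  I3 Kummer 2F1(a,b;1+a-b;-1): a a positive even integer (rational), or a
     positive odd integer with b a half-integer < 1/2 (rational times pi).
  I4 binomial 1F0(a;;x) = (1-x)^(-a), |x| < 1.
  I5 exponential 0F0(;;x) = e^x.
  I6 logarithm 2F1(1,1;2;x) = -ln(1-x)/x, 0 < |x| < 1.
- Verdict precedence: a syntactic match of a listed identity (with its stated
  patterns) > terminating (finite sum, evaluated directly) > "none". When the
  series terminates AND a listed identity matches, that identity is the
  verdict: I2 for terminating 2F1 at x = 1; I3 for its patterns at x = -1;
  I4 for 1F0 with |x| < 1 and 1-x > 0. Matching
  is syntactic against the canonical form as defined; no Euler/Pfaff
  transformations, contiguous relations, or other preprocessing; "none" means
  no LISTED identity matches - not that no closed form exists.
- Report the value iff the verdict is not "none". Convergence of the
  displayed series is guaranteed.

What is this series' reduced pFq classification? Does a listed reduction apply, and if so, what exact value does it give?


Reduced: x = 3/8, 0F0, upper = {-}, lower = {-}, C = 1. Verdict: exponential (I5) fires (the 0F0 exponential series at x = 3/8). Exact value: e^(3/8).

Structural cue: t_0 = 1 here, and the parameter 4/5 appears in both the upper and lower lists and cancels.
Adjacent-term ratio: r(k) = (3/8) * 1 / [(k+1)] - poly over poly, x = (3/8) from leading terms; C = 1 at k = 0.


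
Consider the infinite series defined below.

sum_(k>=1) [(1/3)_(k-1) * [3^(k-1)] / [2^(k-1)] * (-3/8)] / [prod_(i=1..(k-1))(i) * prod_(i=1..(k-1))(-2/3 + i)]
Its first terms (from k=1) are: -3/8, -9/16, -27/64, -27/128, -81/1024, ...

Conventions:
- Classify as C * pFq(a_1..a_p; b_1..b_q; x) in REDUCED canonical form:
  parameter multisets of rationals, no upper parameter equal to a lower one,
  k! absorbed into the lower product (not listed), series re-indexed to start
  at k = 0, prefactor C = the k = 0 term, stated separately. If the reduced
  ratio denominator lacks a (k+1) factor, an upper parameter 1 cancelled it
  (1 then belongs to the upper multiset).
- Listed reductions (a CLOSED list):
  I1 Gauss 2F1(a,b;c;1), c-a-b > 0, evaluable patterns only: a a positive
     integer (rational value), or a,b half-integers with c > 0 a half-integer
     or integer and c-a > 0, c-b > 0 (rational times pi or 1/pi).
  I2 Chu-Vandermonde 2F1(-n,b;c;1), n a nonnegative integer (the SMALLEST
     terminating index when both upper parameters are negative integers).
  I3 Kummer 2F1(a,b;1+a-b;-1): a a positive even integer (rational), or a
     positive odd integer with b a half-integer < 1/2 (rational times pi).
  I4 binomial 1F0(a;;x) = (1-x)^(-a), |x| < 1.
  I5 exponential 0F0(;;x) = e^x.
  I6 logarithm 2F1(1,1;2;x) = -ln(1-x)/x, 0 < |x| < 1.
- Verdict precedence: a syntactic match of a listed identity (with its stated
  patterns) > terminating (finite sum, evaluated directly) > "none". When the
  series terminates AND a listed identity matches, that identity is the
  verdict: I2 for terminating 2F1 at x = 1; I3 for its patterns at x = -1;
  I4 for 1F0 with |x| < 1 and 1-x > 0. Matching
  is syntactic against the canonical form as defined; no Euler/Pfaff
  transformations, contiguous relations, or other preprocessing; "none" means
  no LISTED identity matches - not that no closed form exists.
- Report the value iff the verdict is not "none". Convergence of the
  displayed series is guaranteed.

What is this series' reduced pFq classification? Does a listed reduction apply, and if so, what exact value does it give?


Classification (C = -3/8): 0F0 with upper {-}, lower {-}, argument x = 3/2. Verdict: the I5 exponential reduction applies (the 0F0 exponential series at x = 3/2). Exact value: (-3/8) * e^(3/2).

Key step: t_0 = -3/8 here, and the two geometric factors (C = -3/8) combine into one argument.
Ratio: r(k) = (3/2) * 1 / [(k+1)] - rational; roots negated = parameters, x = (3/2), C = -3/8.


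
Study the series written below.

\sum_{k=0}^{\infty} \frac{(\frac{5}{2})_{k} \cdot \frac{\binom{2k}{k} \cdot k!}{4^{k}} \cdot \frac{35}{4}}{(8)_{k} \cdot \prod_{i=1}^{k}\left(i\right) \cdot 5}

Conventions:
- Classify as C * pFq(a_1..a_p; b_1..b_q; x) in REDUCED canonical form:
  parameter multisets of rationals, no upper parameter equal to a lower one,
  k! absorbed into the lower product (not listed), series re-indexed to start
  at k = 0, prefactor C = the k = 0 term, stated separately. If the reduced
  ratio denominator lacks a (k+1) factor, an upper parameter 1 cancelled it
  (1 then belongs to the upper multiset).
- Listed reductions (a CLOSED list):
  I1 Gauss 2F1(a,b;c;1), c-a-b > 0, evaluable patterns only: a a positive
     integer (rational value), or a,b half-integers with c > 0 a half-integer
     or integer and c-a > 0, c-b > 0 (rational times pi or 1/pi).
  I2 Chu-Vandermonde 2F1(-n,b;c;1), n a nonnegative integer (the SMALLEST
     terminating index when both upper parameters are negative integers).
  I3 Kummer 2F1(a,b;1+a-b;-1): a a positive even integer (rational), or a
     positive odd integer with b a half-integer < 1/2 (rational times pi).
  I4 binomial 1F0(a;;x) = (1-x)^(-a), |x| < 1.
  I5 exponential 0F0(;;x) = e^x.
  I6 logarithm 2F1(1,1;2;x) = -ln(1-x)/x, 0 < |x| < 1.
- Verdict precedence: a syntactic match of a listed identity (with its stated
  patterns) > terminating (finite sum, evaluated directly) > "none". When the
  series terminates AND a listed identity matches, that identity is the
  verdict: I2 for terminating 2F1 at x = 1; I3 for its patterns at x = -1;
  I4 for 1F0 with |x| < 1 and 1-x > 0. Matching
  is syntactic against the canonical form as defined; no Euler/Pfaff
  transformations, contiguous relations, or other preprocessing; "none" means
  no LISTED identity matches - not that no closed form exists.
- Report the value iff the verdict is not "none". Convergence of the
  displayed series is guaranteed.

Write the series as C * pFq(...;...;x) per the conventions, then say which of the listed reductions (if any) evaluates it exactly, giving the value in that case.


Classification (C = \frac{7}{4}): 2F1 with upper {\frac{1}{2}, \frac{5}{2}}, lower {8}, argument x = 1. Verdict: this is Gauss (I1, half-integer pattern) (x = 1; upper {\frac{1}{2}, \frac{5}{2}} half-integers, c = 8 in the evaluable pattern). Exact value: \frac{131072}{19305} / \pi.

The tell: t_0 = \frac{7}{4} here, and the product of the first k integers (C = 7/4) is k!.
Adjacent-term ratio: r(k) = 1 * (k+\frac{1}{2}) (k+\frac{5}{2}) / [(k+8) (k+1)] ; factor over Q: parameters, x = 1, and C = \frac{7}{4}.


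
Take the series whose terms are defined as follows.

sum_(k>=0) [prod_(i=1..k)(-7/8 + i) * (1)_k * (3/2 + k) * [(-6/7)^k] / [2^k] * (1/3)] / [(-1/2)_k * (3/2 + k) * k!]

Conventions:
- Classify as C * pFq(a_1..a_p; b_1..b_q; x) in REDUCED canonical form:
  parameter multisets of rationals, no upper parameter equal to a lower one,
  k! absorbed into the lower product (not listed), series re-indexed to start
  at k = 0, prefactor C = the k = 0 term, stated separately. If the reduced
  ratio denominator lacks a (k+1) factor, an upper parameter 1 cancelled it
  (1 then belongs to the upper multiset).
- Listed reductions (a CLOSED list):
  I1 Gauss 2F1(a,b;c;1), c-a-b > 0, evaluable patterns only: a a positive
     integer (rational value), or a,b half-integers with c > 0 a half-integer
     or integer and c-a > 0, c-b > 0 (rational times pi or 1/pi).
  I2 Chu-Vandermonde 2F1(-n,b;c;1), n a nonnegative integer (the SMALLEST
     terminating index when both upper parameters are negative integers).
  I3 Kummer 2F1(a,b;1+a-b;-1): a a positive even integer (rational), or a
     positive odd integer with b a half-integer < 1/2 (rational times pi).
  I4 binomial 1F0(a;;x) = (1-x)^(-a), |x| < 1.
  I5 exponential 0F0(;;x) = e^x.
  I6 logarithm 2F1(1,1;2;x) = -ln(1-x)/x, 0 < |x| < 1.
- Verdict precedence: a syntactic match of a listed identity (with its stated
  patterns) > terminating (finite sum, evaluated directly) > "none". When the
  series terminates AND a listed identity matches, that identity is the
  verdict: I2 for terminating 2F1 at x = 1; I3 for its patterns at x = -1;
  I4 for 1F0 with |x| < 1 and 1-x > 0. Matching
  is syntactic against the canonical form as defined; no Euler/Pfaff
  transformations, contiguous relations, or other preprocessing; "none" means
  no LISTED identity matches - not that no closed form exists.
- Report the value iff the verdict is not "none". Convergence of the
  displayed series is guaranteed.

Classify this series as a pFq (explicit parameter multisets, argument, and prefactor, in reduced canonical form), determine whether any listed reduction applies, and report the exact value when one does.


The series (x = -3/7) is 2F1: upper {1/8, 1}, lower {-1/2}, prefactor 1/3. Verdict: none. No listed pattern accepts 2F1(1/8, 1; -1/2; -3/7).

Structural cue: t_0 = 1/3 here, and the running product (prefactor 1/3) telescopes to a rising factorial.
Term ratio: r(k) = (-3/7) * (k+1/8) (k+1) / [(k-1/2) (k+1)] - poly over poly, x = (-3/7) from leading terms; C = 1/3 at k = 0.


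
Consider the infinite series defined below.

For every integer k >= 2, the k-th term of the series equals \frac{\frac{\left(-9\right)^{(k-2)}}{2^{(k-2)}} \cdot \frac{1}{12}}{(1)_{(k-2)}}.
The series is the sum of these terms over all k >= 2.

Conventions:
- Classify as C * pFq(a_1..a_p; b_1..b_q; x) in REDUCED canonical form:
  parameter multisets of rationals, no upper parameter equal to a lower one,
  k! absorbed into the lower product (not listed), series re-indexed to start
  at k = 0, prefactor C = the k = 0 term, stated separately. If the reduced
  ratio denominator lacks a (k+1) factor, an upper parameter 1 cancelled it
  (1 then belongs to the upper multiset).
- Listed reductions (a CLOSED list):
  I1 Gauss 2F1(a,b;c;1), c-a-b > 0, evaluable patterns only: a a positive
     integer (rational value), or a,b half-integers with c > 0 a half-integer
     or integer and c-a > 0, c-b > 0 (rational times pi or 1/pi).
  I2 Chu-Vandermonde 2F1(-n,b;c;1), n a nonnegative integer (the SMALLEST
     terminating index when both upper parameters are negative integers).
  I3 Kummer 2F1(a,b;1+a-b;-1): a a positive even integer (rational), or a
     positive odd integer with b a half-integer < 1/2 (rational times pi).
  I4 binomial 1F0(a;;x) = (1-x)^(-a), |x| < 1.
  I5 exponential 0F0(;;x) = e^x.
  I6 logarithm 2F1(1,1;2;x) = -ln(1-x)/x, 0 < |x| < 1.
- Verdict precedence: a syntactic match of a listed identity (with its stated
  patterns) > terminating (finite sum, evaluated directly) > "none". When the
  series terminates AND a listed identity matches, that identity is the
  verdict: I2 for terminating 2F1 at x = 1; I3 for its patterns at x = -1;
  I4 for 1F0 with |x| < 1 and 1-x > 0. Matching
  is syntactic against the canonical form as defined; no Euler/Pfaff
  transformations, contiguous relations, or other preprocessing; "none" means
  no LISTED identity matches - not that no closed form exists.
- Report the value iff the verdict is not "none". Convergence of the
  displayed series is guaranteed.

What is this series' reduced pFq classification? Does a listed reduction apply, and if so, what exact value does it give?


Canonical form: C = \frac{1}{12} times 0F0 with upper {-}, lower {-}, x = -\frac{9}{2}. Verdict (x = -\frac{9}{2}): exponential (I5) applies (the 0F0 exponential series at x = -\frac{9}{2}). Exact value: \frac{1}{12} \cdot e^{-\frac{9}{2}}.

Key step: t_0 = \frac{1}{12} here, and (1)_k (C = 1/12, x = -9/2) is k! itself.
Step ratio: r(k) = -\frac{9}{2} * 1 / [(k+1)] - rational in k. x = -\frac{9}{2}; t_0 = \frac{1}{12}; negate the roots.


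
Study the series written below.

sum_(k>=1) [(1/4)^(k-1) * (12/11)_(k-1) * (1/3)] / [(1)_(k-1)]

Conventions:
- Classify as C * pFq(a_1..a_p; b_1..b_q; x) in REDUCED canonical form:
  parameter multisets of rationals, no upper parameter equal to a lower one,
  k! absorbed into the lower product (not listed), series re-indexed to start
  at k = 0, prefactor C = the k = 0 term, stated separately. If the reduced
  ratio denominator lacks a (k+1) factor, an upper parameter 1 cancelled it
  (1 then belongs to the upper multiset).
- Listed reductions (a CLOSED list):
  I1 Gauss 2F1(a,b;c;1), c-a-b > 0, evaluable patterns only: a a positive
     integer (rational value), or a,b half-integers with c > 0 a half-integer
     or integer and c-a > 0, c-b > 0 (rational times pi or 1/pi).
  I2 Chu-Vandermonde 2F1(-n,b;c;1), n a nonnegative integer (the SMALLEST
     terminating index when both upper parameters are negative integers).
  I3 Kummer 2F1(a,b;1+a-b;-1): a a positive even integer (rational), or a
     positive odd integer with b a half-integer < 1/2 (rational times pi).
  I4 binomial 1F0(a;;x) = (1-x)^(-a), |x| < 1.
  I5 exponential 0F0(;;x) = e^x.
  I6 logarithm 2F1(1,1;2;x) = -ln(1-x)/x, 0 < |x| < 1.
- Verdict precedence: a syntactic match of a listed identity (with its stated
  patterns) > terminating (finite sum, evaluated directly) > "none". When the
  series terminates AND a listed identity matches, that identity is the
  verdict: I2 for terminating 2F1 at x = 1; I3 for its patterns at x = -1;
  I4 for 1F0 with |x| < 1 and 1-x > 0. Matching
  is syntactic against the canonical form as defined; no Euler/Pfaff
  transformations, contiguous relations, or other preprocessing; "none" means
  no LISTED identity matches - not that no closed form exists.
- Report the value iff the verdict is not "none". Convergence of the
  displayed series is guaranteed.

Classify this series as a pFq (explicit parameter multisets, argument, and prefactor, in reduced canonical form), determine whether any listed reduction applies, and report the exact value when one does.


With C = 1/3: the canonical form is 1F0(12/11; -; 1/4). Verdict (x = 1/4): the I4 binomial reduction applies (the 1F0 binomial series: exponent -12/11, x = 1/4). Value: (1/3) * (3/4)^(-12/11).

The tell: t_0 = 1/3 here, and (1)_k (prefactor 1/3) is k! itself.
Step ratio: r(k) = (1/4) * (k+12/11) / [(k+1)] - rational in k. x = (1/4); t_0 = 1/3; negate the roots.


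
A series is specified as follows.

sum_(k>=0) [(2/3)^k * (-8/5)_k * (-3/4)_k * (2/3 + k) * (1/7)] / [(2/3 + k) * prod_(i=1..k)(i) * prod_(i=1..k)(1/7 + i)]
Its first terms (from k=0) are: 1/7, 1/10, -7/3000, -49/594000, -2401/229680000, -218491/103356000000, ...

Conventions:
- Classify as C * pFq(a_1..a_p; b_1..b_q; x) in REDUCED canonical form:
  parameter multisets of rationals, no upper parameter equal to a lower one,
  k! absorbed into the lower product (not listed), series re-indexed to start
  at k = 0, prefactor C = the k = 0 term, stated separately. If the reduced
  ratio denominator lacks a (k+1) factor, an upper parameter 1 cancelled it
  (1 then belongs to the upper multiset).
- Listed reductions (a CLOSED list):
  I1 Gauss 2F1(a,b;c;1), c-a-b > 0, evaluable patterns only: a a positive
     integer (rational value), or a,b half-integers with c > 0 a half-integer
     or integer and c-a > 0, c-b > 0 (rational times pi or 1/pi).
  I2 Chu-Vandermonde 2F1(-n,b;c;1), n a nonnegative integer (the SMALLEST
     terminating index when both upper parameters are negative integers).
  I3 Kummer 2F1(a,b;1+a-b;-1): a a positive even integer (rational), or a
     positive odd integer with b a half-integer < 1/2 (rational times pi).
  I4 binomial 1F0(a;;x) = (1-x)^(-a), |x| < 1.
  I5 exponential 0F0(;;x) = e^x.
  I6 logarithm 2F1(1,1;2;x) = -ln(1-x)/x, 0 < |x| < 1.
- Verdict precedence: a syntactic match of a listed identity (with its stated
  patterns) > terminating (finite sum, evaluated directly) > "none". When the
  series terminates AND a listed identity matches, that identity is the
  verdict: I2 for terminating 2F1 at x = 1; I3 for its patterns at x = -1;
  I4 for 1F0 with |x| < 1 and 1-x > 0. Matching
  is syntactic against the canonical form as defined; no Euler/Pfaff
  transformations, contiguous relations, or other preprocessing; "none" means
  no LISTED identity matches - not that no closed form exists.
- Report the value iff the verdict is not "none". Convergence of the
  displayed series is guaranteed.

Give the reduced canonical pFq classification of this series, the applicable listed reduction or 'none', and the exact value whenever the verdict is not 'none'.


Classification (C = 1/7): 2F1 with upper {-8/5, -3/4}, lower {8/7}, argument x = 2/3. Verdict: none. Every listed pattern misses the 2F1 form at 2/3, upper {-8/5, -3/4}.

Structural cue: with t_0 = 1/7, striking the common factor k + 2/3 reduces the term (prefactor 1/7).
Term ratio: r(k) = (2/3) * (k-8/5) (k-3/4) / [(k+8/7) (k+1)] - poly over poly, x = (2/3) from leading terms; C = 1/7 at k = 0.


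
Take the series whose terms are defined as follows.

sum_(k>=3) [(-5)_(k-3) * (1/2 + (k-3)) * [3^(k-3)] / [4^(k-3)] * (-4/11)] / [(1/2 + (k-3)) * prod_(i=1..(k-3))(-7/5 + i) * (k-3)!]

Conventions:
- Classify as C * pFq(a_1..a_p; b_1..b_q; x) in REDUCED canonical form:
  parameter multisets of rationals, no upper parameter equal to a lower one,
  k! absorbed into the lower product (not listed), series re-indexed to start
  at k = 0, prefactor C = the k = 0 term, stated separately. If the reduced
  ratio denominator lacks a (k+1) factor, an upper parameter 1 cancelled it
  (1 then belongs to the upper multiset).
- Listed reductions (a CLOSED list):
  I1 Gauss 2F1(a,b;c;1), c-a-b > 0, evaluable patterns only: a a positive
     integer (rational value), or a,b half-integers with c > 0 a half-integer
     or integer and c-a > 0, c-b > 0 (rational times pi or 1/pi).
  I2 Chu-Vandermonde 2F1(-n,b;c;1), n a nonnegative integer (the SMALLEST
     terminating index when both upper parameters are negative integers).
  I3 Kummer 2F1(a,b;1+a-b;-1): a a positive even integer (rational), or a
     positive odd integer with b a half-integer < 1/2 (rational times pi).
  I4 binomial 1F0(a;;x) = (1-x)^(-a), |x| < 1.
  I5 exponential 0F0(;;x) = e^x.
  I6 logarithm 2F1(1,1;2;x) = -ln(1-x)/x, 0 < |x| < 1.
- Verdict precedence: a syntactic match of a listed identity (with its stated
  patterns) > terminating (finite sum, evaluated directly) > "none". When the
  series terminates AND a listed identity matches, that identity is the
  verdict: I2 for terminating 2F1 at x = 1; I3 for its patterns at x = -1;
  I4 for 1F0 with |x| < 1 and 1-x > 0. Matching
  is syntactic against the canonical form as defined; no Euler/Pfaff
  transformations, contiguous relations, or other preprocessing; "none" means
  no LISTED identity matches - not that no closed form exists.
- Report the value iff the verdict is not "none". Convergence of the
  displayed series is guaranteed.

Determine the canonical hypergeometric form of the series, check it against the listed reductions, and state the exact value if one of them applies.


With C = -4/11: the canonical form is 1F1(-5; -2/5; 3/4). Verdict: terminating at k = 5: the factor (-5)_k kills every later term; summing the 6 survivors is exact. Sum: 1531291/1171456.

The tell: with t_0 = -4/11, striking the common factor k + 1/2 reduces the term (prefactor -4/11).
Ratio: r(k) = (3/4) * (k-5) / [(k-2/5) (k+1)] - poly over poly, x = (3/4) from leading terms; C = -4/11 at k = 0.


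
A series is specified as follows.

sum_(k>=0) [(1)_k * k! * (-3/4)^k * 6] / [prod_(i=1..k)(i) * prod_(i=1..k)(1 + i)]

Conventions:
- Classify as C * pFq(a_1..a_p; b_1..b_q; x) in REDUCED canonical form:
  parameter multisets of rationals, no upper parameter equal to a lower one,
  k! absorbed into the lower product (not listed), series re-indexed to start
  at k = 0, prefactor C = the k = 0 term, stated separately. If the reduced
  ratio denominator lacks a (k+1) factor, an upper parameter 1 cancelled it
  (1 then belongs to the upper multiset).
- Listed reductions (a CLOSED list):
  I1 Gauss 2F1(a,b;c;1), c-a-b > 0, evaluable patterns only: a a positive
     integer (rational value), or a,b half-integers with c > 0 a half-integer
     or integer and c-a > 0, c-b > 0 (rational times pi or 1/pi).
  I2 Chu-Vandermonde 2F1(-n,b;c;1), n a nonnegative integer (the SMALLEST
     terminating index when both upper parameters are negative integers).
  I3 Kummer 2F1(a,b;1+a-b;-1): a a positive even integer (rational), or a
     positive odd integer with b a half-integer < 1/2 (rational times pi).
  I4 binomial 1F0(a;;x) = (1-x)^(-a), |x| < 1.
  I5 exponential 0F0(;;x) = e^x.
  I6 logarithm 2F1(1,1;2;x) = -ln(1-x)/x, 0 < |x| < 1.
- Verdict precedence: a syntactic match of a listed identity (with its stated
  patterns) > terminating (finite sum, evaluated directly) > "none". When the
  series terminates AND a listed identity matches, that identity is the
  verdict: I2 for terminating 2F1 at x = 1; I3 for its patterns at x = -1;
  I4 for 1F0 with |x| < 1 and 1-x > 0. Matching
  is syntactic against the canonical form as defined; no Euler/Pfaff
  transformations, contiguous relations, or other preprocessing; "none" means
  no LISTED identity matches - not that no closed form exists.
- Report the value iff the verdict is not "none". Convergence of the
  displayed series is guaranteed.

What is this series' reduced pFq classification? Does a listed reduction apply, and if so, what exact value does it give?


This is 6 * 2F1(1, 1; 2; -3/4) in reduced canonical form. Verdict: the I6 logarithm reduction applies (the logarithm: parameters (1,1;2), x = -3/4). Hence: 8 * ln(7/4).

Key step: x = (-3/4) and the factorial ratio (prefactor 6) (k+a-1)!/(a-1)! is a rising factorial (a)_k.
Consecutive-term ratio: r(k) = (-3/4) * (k+1) (k+1) / [(k+2) (k+1)] - rational; roots negated = parameters, x = (-3/4), C = 6.


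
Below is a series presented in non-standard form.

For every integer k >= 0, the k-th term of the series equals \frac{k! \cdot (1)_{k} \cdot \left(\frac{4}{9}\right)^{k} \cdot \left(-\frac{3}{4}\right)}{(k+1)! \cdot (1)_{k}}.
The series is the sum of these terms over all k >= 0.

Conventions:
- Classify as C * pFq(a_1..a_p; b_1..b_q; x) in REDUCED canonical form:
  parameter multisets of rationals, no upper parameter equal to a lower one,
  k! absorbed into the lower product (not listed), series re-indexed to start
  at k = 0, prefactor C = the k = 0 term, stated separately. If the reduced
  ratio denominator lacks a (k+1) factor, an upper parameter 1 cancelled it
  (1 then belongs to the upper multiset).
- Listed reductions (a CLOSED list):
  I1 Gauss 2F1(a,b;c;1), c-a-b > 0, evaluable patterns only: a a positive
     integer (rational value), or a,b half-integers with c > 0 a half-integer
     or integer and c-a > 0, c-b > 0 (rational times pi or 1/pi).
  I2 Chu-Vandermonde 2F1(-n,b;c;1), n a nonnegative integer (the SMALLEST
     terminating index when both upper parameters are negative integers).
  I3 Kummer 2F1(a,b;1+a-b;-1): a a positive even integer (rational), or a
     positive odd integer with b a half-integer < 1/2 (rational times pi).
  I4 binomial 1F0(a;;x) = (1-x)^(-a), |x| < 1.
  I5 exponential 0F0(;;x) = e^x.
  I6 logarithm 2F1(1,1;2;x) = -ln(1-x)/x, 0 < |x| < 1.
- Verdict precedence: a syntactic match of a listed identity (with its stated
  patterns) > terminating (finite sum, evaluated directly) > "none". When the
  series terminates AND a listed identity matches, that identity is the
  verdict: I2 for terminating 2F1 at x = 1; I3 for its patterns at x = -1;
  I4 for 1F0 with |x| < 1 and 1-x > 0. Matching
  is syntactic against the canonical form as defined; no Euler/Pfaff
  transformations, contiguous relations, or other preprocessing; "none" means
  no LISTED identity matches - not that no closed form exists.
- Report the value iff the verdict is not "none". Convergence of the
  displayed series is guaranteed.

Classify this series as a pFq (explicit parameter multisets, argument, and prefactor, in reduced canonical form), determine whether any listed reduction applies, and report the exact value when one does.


Key observation: t_0 being -\frac{3}{4}, the denominator's factorial ratio (C = -3/4) is a lower Pochhammer.
Step ratio: r(k) = \frac{4}{9} * (k+1) (k+1) / [(k+2) (k+1)] ; factor over Q: parameters, x = \frac{4}{9}, and C = -\frac{3}{4}.

This is -\frac{3}{4} * 2F1(1, 1; 2; \frac{4}{9}) in reduced canonical form. Verdict (x = \frac{4}{9}): the I6 logarithm reduction applies (the logarithm: parameters (1,1;2), x = \frac{4}{9}). Sum: \frac{27}{16} \cdot \ln\left(\frac{5}{9}\right).


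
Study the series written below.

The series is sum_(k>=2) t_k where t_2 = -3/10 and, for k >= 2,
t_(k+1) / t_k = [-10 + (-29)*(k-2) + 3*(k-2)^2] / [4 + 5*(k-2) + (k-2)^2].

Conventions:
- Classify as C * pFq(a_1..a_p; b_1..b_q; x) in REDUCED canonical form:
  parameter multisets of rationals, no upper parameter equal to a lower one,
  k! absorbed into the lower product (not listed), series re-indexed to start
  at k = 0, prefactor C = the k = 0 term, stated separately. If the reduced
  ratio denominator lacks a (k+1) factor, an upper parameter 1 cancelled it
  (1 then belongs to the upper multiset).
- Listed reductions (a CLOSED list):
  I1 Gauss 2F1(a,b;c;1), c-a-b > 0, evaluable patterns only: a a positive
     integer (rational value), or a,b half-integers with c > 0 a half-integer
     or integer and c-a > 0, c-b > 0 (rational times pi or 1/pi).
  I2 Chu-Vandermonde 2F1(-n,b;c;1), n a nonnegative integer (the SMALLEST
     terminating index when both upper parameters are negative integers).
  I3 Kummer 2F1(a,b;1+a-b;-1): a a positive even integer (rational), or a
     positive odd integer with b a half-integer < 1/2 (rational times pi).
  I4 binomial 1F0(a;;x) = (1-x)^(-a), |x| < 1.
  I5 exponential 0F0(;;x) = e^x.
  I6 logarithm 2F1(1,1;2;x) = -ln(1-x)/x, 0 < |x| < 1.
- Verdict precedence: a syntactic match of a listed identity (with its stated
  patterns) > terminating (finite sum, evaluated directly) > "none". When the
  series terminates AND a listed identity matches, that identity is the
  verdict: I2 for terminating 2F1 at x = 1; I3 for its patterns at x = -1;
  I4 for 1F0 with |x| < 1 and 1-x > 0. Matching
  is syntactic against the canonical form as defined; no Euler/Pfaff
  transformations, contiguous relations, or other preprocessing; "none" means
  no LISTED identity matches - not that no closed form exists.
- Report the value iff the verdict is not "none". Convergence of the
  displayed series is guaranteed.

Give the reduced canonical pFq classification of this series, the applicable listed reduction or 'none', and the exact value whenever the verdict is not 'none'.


The series (x = 3) is 2F1: upper {-10, 1/3}, lower {4}, prefactor -3/10. Verdict: terminating - upper -10 stops the sum at k = 10; the 11 terms are added exactly. Sum: -7/45.

Key step: x = 3 and roots of the ratio polynomials (C = -3/10) are the negated parameters.
Step ratio: r(k) = 3 * (k-10) (k+1/3) / [(k+4) (k+1)] - rational in k, leading ratio 3; with t_0 = -3/10, classification follows.


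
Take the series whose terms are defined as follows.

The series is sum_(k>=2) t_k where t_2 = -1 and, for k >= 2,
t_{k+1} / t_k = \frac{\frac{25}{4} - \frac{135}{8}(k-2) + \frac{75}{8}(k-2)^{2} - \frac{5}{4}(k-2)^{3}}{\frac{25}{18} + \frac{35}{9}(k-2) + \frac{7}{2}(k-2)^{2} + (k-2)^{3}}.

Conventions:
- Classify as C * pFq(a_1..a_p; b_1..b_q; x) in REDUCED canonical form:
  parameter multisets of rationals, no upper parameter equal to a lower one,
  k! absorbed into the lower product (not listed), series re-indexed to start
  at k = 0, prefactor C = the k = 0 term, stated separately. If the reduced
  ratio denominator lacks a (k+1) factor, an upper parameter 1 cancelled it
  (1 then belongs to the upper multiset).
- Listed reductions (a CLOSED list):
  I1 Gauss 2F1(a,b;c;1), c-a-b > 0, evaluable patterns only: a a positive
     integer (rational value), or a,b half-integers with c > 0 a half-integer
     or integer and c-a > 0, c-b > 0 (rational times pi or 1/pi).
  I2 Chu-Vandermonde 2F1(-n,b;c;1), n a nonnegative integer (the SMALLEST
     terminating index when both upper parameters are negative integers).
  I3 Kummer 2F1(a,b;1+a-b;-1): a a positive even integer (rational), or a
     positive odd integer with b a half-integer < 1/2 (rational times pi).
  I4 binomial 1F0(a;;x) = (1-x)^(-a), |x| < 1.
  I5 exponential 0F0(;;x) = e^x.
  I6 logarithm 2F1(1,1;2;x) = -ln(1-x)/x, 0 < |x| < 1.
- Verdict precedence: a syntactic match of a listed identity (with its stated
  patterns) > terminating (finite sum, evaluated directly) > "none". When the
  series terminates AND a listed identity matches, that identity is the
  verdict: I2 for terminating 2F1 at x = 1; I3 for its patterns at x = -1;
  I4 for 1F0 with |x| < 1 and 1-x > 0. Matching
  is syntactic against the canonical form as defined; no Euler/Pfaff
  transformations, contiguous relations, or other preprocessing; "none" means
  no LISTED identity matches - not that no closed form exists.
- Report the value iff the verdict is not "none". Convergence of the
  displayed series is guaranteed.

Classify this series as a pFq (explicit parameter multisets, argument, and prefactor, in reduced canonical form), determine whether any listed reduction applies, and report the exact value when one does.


The tell: t_0 being -1, roots of the ratio polynomials (C = -1) are the negated parameters.
Ratio: r(k) = -\frac{5}{4} * (k-5) (k-2) (k-\frac{1}{2}) / [(k+\frac{5}{6}) (k+\frac{5}{3}) (k+1)] - rational in k, leading ratio -\frac{5}{4}; with t_0 = -1, classification follows.

With C = -1: the canonical form is 3F2(-5, -2, -\frac{1}{2}; \frac{5}{6}, \frac{5}{3}; -\frac{5}{4}). Verdict: terminating - the sum ends at index 2 because -2 is a negative integer; exact evaluation follows. Exact value: -\frac{1531}{352}.
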